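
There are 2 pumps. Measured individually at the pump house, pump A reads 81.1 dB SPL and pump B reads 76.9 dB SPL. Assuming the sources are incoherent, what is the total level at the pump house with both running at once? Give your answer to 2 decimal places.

Add the sources as powers (linear), then convert back to dB:
L_total = 10·log₁₀(10^(81.1/10) + 10^(76.9/10)) = 10·log₁₀(177800000) = 82.50 dB SPL.

82.50 dB SPL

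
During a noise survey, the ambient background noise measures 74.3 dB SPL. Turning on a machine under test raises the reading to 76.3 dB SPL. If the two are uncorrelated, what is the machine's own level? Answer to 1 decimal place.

72.0 dB SPL

Background correction is a power subtraction:
L_src = 10·log₁₀(10^(76.3/10) − 10^(74.3/10)) = 10·log₁₀(15740000) = 72.0 dB SPL.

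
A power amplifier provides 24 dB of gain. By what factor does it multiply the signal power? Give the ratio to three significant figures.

Power ratio = 10^(dB/10).
10^(24/10) = 10^(2.400) = 251.

251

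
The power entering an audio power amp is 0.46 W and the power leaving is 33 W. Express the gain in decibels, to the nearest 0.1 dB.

18.6 dB

For a power ratio, dB = 10·log₁₀(P₂/P₁).
10·log₁₀(33/0.46) = 10·log₁₀(71.74) = 18.6 dB.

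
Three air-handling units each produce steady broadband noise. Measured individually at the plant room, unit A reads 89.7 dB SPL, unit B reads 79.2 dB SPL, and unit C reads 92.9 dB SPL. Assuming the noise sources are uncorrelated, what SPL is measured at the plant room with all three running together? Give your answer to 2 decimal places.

Uncorrelated sources add in intensity (power), not in dB.
L_total = 10·log₁₀(10^(89.7/10) + 10^(79.2/10) + 10^(92.9/10)) = 10·log₁₀(2966000000) = 94.72 dB SPL.

94.72 dB SPL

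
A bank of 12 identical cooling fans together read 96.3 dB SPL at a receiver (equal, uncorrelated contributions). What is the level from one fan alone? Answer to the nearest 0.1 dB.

12 equal incoherent sources add 10·log₁₀(12) = 10.79 dB over one source.
L_one = 96.3 − 10.79 = 85.5 dB SPL.

85.5 dB SPL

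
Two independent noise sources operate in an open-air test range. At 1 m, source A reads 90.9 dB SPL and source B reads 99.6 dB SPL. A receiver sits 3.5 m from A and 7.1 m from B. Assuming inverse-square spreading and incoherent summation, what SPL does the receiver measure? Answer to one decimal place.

84.5 dB SPL

At the listener: L_A = 90.9 − 20·log₁₀(3.5) = 80.02 dB; L_B = 99.6 − 20·log₁₀(7.1) = 82.57 dB.
Combined: 10·log₁₀(10^(80.02/10)+10^(82.57/10)) = 84.5 dB SPL.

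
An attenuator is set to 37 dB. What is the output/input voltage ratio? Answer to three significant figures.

Voltage ratio = 10^(dB/20).
10^(-37/20) = 10^(-1.850) = 0.0141.

0.0141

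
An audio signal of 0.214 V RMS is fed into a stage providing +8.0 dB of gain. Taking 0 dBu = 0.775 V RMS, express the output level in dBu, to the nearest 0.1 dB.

Input level: 20·log₁₀(0.214/0.775) = -11.18 dBu.
Output: -11.18 + 8.0 = -3.2 dBu.

-3.2 dBu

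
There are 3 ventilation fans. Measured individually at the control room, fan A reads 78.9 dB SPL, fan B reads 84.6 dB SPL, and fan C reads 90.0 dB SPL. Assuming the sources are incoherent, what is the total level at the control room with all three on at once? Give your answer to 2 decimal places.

Uncorrelated sources add in intensity (power), not in dB.
L_total = 10·log₁₀(10^(78.9/10) + 10^(84.6/10) + 10^(90.0/10)) = 10·log₁₀(1366000000) = 91.35 dB SPL.

91.35 dB SPL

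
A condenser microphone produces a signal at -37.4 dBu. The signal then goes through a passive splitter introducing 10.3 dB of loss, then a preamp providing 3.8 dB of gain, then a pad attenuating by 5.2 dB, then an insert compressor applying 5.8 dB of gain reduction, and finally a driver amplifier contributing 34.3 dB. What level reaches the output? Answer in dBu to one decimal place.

Cascaded gains and losses add directly in dB.
-37.4 − 10.3 + 3.8 − 5.2 − 5.8 + 34.3 = -20.6 dBu.

-20.6 dBu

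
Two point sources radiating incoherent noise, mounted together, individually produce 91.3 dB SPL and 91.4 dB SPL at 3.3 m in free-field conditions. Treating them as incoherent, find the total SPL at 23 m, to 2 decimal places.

77.50 dB SPL

Combined at 3.3 m: 10·log₁₀(10^(91.3/10)+10^(91.4/10)) = 94.361 dB SPL.
Then apply −20·log₁₀(23/3.3) = -16.864 dB → 77.50 dB SPL.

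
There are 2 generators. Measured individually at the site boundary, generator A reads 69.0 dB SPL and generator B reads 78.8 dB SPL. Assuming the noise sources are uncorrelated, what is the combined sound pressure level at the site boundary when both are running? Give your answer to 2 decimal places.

79.23 dB SPL

Uncorrelated sources add in intensity (power), not in dB.
L_total = 10·log₁₀(10^(69.0/10) + 10^(78.8/10)) = 10·log₁₀(83800000) = 79.23 dB SPL.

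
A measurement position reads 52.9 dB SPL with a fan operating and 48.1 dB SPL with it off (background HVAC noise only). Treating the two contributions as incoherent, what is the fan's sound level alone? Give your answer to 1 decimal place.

51.2 dB SPL

Background correction is a power subtraction:
L_src = 10·log₁₀(10^(52.9/10) − 10^(48.1/10)) = 10·log₁₀(130400) = 51.2 dB SPL.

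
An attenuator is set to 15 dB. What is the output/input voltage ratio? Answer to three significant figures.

Voltage ratio = 10^(dB/20).
10^(-15/20) = 10^(-0.7500) = 0.178.

0.178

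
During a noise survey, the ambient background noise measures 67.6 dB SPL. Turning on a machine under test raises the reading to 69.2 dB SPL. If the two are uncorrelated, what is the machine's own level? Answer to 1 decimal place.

64.1 dB SPL

Subtract intensities: L_src = 10·log₁₀(10^(L_total/10) − 10^(L_bg/10)).
L_src = 10·log₁₀(10^(69.2/10) − 10^(67.6/10)) = 10·log₁₀(2563000) = 64.1 dB SPL.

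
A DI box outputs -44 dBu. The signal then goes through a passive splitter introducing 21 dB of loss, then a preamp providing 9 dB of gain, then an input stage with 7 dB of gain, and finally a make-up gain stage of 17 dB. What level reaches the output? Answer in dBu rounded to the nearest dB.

-32 dBu

Cascaded gains and losses add directly in dB.
-44 − 21 + 9 + 7 + 17 = -32 dBu.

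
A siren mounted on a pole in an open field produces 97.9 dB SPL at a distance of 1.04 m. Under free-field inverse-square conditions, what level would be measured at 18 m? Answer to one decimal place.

73.1 dB SPL

Free-field point source: level drops by 20·log₁₀ of the distance ratio.
ΔL = −20·log₁₀(18/1.04) = -24.76 dB, so L₂ = 97.9 + (-24.76) = 73.1 dB SPL.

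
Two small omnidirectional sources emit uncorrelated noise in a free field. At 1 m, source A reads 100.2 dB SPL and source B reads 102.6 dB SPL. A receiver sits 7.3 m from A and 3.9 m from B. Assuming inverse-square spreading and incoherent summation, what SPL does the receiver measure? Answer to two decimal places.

91.44 dB SPL

At the listener: L_A = 100.2 − 20·log₁₀(7.3) = 82.934 dB; L_B = 102.6 − 20·log₁₀(3.9) = 90.779 dB.
Combined: 10·log₁₀(10^(82.934/10)+10^(90.779/10)) = 91.44 dB SPL.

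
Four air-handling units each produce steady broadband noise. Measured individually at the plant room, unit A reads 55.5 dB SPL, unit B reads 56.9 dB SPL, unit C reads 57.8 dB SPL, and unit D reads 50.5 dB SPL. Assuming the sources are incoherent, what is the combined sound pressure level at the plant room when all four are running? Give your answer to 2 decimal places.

Add the sources as powers (linear), then convert back to dB:
L_total = 10·log₁₀(10^(55.5/10) + 10^(56.9/10) + 10^(57.8/10) + 10^(50.5/10)) = 10·log₁₀(1559000) = 61.93 dB SPL.

61.93 dB SPL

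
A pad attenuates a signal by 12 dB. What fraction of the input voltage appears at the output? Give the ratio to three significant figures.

0.251

Voltage ratio = 10^(dB/20).
10^(-12/20) = 10^(-0.6000) = 0.251.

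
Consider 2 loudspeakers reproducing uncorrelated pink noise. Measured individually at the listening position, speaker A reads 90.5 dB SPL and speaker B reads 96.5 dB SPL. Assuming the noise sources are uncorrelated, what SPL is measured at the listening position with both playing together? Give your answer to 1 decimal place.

97.5 dB SPL

Uncorrelated sources add in intensity (power), not in dB.
L_total = 10·log₁₀(10^(90.5/10) + 10^(96.5/10)) = 10·log₁₀(5589000000) = 97.5 dB SPL.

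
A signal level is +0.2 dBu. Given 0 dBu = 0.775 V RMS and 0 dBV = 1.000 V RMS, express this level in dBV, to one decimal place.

-2.0 dBV

The offset between the scales is 20·log₁₀(0.775/1.000) = −2.214 dB.
So dBV = +0.2 − 2.214 = -2.0 dBV.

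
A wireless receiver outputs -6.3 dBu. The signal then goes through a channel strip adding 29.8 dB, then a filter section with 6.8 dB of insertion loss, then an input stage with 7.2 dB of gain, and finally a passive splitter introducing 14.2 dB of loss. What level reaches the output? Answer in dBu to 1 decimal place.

Gain stages sum in dB:
-6.3 + 29.8 − 6.8 + 7.2 − 14.2 = +9.7 dBu.

+9.7 dBu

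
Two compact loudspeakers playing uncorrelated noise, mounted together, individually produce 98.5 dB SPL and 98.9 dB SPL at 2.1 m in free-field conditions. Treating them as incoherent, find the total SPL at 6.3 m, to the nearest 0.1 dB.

Combined at 2.1 m: 10·log₁₀(10^(98.5/10)+10^(98.9/10)) = 101.71 dB SPL.
Then apply −20·log₁₀(6.3/2.1) = -9.54 dB → 92.2 dB SPL.

92.2 dB SPL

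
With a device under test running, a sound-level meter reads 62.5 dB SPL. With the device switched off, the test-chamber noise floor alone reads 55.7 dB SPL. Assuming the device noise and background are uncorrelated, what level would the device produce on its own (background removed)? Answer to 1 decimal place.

Background correction is a power subtraction:
L_src = 10·log₁₀(10^(62.5/10) − 10^(55.7/10)) = 10·log₁₀(1407000) = 61.5 dB SPL.

61.5 dB SPL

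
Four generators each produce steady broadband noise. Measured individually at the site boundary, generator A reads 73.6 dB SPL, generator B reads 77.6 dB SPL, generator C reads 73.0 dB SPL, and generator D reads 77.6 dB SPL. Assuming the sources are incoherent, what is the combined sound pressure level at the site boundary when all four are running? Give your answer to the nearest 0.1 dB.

Add the sources as powers (linear), then convert back to dB:
L_total = 10·log₁₀(10^(73.6/10) + 10^(77.6/10) + 10^(73.0/10) + 10^(77.6/10)) = 10·log₁₀(157900000) = 82.0 dB SPL.

82.0 dB SPL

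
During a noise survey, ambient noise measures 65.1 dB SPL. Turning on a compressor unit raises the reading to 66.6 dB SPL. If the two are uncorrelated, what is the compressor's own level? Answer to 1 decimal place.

61.3 dB SPL

Remove the background by subtracting linear intensities:
L_src = 10·log₁₀(10^(66.6/10) − 10^(65.1/10)) = 10·log₁₀(1335000) = 61.3 dB SPL.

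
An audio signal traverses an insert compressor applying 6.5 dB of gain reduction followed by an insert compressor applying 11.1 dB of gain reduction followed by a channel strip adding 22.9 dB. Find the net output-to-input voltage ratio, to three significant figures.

1.84

Net gain = (−6.5) + (−11.1) + 22.9 = 5.3 dB.
Voltage ratio = 10^(5.3/20) = 1.84.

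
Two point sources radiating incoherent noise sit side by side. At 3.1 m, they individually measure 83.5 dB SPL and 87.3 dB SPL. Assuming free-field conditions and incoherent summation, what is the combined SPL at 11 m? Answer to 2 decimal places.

77.81 dB SPL

Combined at 3.1 m: 10·log₁₀(10^(83.5/10)+10^(87.3/10)) = 88.813 dB SPL.
Then apply −20·log₁₀(11/3.1) = -11.001 dB → 77.81 dB SPL.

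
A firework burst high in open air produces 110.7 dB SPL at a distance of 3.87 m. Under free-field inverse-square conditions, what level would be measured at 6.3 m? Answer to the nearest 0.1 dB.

For a point source in a free field, ΔL = −20·log₁₀(d₂/d₁).
ΔL = −20·log₁₀(6.3/3.87) = -4.23 dB, so L₂ = 110.7 + (-4.23) = 106.5 dB SPL.

106.5 dB SPL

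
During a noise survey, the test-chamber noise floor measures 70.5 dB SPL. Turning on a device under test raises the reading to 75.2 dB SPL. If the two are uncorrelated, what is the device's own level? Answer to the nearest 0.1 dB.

Background correction is a power subtraction:
L_src = 10·log₁₀(10^(75.2/10) − 10^(70.5/10)) = 10·log₁₀(21890000) = 73.4 dB SPL.

73.4 dB SPL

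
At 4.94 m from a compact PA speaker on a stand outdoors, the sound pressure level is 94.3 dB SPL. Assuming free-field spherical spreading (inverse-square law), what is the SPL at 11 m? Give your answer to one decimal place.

87.3 dB SPL

For a point source in a free field, ΔL = −20·log₁₀(d₂/d₁).
ΔL = −20·log₁₀(11/4.94) = -6.95 dB, so L₂ = 94.3 + (-6.95) = 87.3 dB SPL.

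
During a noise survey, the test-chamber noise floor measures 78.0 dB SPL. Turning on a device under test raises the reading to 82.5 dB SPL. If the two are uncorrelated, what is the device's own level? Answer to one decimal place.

Remove the background by subtracting linear intensities:
L_src = 10·log₁₀(10^(82.5/10) − 10^(78.0/10)) = 10·log₁₀(114700000) = 80.6 dB SPL.

80.6 dB SPL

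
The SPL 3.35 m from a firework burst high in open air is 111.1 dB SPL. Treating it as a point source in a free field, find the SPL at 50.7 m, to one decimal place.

For a point source in a free field, ΔL = −20·log₁₀(d₂/d₁).
ΔL = −20·log₁₀(50.7/3.35) = -23.60 dB, so L₂ = 111.1 + (-23.60) = 87.5 dB SPL.

87.5 dB SPL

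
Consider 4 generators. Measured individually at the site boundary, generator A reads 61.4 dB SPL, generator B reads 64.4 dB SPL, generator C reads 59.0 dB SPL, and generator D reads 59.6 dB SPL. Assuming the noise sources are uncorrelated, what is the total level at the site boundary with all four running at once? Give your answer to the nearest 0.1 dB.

Add the sources as powers (linear), then convert back to dB:
L_total = 10·log₁₀(10^(61.4/10) + 10^(64.4/10) + 10^(59.0/10) + 10^(59.6/10)) = 10·log₁₀(5841000) = 67.7 dB SPL.

67.7 dB SPL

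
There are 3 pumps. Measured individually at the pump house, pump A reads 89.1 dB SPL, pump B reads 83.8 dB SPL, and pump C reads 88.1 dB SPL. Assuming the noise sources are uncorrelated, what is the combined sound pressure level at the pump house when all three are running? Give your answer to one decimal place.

92.3 dB SPL

Incoherent sources sum as intensities:
L_total = 10·log₁₀(10^(89.1/10) + 10^(83.8/10) + 10^(88.1/10)) = 10·log₁₀(1698000000) = 92.3 dB SPL.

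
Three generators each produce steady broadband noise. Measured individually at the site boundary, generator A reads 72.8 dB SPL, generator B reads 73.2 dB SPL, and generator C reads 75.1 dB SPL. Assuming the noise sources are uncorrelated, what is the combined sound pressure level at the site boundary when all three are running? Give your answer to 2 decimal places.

78.59 dB SPL

Add the sources as powers (linear), then convert back to dB:
L_total = 10·log₁₀(10^(72.8/10) + 10^(73.2/10) + 10^(75.1/10)) = 10·log₁₀(72310000) = 78.59 dB SPL.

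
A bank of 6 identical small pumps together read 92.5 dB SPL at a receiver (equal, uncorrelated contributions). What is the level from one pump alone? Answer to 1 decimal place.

84.7 dB SPL

6 equal incoherent sources add 10·log₁₀(6) = 7.78 dB over one source.
L_one = 92.5 − 7.78 = 84.7 dB SPL.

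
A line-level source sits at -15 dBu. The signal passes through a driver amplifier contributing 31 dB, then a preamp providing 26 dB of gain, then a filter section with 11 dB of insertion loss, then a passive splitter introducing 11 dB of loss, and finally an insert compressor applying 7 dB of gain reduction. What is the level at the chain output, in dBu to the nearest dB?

+13 dBu

In dB, series stages simply add:
-15 + 31 + 26 − 11 − 11 − 7 = +13 dBu.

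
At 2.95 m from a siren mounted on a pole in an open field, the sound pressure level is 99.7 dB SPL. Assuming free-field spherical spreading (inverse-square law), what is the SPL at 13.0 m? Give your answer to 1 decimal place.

86.8 dB SPL

For a point source in a free field, ΔL = −20·log₁₀(d₂/d₁).
ΔL = −20·log₁₀(13.0/2.95) = -12.88 dB, so L₂ = 99.7 + (-12.88) = 86.8 dB SPL.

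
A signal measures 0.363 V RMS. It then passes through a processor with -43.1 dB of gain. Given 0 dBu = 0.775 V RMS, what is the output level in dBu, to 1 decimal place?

-49.7 dBu

Input level: 20·log₁₀(0.363/0.775) = -6.59 dBu.
Output: -6.59 − 43.1 = -49.7 dBu.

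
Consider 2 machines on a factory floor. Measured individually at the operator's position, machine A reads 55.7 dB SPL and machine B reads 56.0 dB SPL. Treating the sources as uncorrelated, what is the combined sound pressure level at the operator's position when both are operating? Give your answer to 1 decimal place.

58.9 dB SPL

Add the sources as powers (linear), then convert back to dB:
L_total = 10·log₁₀(10^(55.7/10) + 10^(56.0/10)) = 10·log₁₀(769600) = 58.9 dB SPL.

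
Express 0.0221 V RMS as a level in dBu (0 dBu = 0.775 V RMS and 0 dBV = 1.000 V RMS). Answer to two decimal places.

dBu = 20·log₁₀(V / 0.775 V).
20·log₁₀(0.0221/0.775) = -30.90 dBu.

-30.90 dBu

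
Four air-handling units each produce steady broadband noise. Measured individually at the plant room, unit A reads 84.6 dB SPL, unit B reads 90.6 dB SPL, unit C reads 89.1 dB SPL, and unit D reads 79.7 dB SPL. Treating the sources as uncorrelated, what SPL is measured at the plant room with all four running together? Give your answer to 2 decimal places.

93.70 dB SPL

Incoherent sources sum as intensities:
L_total = 10·log₁₀(10^(84.6/10) + 10^(90.6/10) + 10^(89.1/10) + 10^(79.7/10)) = 10·log₁₀(2343000000) = 93.70 dB SPL.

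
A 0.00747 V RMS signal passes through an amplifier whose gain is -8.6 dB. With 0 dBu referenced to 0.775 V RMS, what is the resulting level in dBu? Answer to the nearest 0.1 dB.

Input level: 20·log₁₀(0.00747/0.775) = -40.32 dBu.
Output: -40.32 − 8.6 = -48.9 dBu.

-48.9 dBu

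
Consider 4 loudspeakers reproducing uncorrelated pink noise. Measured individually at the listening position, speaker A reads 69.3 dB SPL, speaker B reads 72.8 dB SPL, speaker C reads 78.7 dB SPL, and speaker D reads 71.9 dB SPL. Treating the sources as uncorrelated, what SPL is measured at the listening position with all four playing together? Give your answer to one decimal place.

80.7 dB SPL

Add the sources as powers (linear), then convert back to dB:
L_total = 10·log₁₀(10^(69.3/10) + 10^(72.8/10) + 10^(78.7/10) + 10^(71.9/10)) = 10·log₁₀(117200000) = 80.7 dB SPL.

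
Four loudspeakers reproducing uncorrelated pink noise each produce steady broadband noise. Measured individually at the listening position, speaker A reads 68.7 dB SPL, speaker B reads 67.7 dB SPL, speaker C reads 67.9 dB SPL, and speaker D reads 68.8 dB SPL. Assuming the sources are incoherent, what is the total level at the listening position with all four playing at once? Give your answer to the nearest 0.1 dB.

Add the sources as powers (linear), then convert back to dB:
L_total = 10·log₁₀(10^(68.7/10) + 10^(67.7/10) + 10^(67.9/10) + 10^(68.8/10)) = 10·log₁₀(27050000) = 74.3 dB SPL.

74.3 dB SPL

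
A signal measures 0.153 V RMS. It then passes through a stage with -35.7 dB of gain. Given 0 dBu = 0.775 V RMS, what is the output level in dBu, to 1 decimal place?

-49.8 dBu

Input level: 20·log₁₀(0.153/0.775) = -14.09 dBu.
Output: -14.09 − 35.7 = -49.8 dBu.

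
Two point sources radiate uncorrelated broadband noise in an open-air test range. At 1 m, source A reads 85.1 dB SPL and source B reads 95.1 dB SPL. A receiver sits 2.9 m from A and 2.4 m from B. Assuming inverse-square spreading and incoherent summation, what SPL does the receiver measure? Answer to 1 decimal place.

87.8 dB SPL

At the listener: L_A = 85.1 − 20·log₁₀(2.9) = 75.85 dB; L_B = 95.1 − 20·log₁₀(2.4) = 87.50 dB.
Combined: 10·log₁₀(10^(75.85/10)+10^(87.50/10)) = 87.8 dB SPL.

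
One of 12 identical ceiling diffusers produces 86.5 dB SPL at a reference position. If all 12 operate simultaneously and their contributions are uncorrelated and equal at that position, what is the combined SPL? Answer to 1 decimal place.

97.3 dB SPL

12 equal incoherent sources raise the level by 10·log₁₀(12) = 10.79 dB.
L_total = 86.5 + 10.79 = 97.3 dB SPL.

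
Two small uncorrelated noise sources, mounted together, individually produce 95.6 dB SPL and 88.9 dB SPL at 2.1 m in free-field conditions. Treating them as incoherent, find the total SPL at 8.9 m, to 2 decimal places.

83.90 dB SPL

Combined at 2.1 m: 10·log₁₀(10^(95.6/10)+10^(88.9/10)) = 96.441 dB SPL.
Then apply −20·log₁₀(8.9/2.1) = -12.543 dB → 83.90 dB SPL.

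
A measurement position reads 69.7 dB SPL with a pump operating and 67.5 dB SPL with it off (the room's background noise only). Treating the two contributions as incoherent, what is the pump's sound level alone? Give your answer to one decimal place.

65.7 dB SPL

Subtract intensities: L_src = 10·log₁₀(10^(L_total/10) − 10^(L_bg/10)).
L_src = 10·log₁₀(10^(69.7/10) − 10^(67.5/10)) = 10·log₁₀(3709000) = 65.7 dB SPL.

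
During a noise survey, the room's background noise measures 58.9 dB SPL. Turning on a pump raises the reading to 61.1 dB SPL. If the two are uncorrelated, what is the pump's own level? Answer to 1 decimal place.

Background correction is a power subtraction:
L_src = 10·log₁₀(10^(61.1/10) − 10^(58.9/10)) = 10·log₁₀(512000) = 57.1 dB SPL.

57.1 dB SPL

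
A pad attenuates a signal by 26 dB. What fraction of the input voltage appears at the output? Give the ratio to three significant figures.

Voltage ratio = 10^(dB/20).
10^(-26/20) = 10^(-1.300) = 0.0501.

0.0501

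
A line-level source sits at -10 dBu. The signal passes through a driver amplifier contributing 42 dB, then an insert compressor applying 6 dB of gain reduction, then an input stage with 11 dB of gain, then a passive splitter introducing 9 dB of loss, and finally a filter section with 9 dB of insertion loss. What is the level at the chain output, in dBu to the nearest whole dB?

In dB, series stages simply add:
-10 + 42 − 6 + 11 − 9 − 9 = +19 dBu.

+19 dBu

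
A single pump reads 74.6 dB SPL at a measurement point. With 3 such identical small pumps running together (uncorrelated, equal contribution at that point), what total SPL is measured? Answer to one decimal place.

3 equal incoherent sources raise the level by 10·log₁₀(3) = 4.77 dB.
L_total = 74.6 + 4.77 = 79.4 dB SPL.

79.4 dB SPL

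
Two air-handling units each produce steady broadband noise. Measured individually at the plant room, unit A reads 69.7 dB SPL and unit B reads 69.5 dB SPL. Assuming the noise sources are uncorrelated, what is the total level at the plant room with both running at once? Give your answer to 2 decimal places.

72.61 dB SPL

Incoherent sources sum as intensities:
L_total = 10·log₁₀(10^(69.7/10) + 10^(69.5/10)) = 10·log₁₀(18250000) = 72.61 dB SPL.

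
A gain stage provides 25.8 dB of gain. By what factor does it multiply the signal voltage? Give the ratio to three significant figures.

19.5

Voltage ratio = 10^(dB/20).
10^(25.8/20) = 10^(1.290) = 19.5.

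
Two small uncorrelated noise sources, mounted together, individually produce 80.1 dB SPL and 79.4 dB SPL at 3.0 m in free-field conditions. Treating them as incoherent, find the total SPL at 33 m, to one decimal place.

61.9 dB SPL

Combined at 3.0 m: 10·log₁₀(10^(80.1/10)+10^(79.4/10)) = 82.77 dB SPL.
Then apply −20·log₁₀(33/3.0) = -20.83 dB → 61.9 dB SPL.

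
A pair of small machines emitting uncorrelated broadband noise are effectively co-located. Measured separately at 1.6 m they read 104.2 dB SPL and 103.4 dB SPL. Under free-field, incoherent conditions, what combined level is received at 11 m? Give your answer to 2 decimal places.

Combined at 1.6 m: 10·log₁₀(10^(104.2/10)+10^(103.4/10)) = 106.829 dB SPL.
Then apply −20·log₁₀(11/1.6) = -16.745 dB → 90.08 dB SPL.

90.08 dB SPL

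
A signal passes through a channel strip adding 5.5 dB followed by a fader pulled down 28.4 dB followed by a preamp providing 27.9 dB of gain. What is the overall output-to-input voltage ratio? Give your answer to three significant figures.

1.78

Net gain = 5.5 + (−28.4) + 27.9 = 5.0 dB.
Voltage ratio = 10^(5.0/20) = 1.78.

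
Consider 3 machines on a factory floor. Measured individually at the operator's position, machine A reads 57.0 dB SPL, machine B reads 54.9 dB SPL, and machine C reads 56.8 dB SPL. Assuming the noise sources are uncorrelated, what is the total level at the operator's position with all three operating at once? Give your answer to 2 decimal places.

61.10 dB SPL

Add the sources as powers (linear), then convert back to dB:
L_total = 10·log₁₀(10^(57.0/10) + 10^(54.9/10) + 10^(56.8/10)) = 10·log₁₀(1289000) = 61.10 dB SPL.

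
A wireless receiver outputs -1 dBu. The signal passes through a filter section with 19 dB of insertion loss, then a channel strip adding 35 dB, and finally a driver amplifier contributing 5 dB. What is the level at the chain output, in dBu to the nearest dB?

Gain stages sum in dB:
-1 − 19 + 35 + 5 = +20 dBu.

+20 dBu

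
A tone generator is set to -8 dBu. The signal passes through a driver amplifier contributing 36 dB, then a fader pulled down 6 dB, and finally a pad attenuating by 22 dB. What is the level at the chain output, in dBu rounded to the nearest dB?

0 dBu

Cascaded gains and losses add directly in dB.
-8 + 36 − 6 − 22 = 0 dBu.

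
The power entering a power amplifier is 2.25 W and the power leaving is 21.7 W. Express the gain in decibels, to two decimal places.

9.84 dB

Power ratio → dB uses the 10·log₁₀ form:
10·log₁₀(21.7/2.25) = 10·log₁₀(9.644) = 9.84 dB.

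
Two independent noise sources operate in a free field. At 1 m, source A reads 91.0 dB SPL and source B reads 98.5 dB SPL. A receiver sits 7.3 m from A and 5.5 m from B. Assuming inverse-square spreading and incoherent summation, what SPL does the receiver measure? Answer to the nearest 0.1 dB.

At the listener: L_A = 91.0 − 20·log₁₀(7.3) = 73.73 dB; L_B = 98.5 − 20·log₁₀(5.5) = 83.69 dB.
Combined: 10·log₁₀(10^(73.73/10)+10^(83.69/10)) = 84.1 dB SPL.

84.1 dB SPL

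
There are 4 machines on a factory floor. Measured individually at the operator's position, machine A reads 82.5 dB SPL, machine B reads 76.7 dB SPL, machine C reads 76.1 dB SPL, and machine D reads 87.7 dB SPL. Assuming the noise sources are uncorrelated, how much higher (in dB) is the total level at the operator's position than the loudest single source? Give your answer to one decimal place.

1.6 dB

Add the sources as powers (linear), then convert back to dB:
L_total = 10·log₁₀(10^(82.5/10) + 10^(76.7/10) + 10^(76.1/10) + 10^(87.7/10)) = 89.32 dB SPL.
Excess over the loudest (87.7 dB): 89.32 − 87.7 = 1.6 dB.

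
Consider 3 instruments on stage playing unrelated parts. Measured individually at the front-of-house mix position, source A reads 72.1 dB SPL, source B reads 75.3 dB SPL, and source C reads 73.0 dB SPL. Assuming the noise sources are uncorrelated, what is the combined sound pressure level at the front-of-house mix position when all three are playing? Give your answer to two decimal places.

78.45 dB SPL

Uncorrelated sources add in intensity (power), not in dB.
L_total = 10·log₁₀(10^(72.1/10) + 10^(75.3/10) + 10^(73.0/10)) = 10·log₁₀(70060000) = 78.45 dB SPL.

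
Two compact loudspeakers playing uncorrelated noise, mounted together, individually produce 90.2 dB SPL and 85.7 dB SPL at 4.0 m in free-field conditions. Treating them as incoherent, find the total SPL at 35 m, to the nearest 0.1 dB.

72.7 dB SPL

Combined at 4.0 m: 10·log₁₀(10^(90.2/10)+10^(85.7/10)) = 91.52 dB SPL.
Then apply −20·log₁₀(35/4.0) = -18.84 dB → 72.7 dB SPL.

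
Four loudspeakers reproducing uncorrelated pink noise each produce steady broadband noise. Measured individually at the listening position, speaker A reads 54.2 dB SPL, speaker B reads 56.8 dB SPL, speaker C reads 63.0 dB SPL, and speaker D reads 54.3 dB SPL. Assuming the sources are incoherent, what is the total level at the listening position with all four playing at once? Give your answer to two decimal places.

Uncorrelated sources add in intensity (power), not in dB.
L_total = 10·log₁₀(10^(54.2/10) + 10^(56.8/10) + 10^(63.0/10) + 10^(54.3/10)) = 10·log₁₀(3006000) = 64.78 dB SPL.

64.78 dB SPL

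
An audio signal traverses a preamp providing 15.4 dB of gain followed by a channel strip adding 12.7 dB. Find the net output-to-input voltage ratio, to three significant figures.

25.4

Net gain = 15.4 + 12.7 = 28.1 dB.
Voltage ratio = 10^(28.1/20) = 25.4.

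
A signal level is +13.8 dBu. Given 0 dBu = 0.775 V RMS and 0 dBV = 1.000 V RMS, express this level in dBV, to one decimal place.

The offset between the scales is 20·log₁₀(0.775/1.000) = −2.214 dB.
So dBV = +13.8 − 2.214 = +11.6 dBV.

+11.6 dBV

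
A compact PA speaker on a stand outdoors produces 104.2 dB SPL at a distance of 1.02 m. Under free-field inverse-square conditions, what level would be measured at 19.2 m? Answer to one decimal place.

78.7 dB SPL

Inverse-square spreading gives ΔL = −20·log₁₀(d₂/d₁).
ΔL = −20·log₁₀(19.2/1.02) = -25.49 dB, so L₂ = 104.2 + (-25.49) = 78.7 dB SPL.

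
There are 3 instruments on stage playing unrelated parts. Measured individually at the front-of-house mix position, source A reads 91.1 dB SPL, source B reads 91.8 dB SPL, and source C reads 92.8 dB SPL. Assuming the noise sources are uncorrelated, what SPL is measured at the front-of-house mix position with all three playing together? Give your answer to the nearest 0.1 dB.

Add the sources as powers (linear), then convert back to dB:
L_total = 10·log₁₀(10^(91.1/10) + 10^(91.8/10) + 10^(92.8/10)) = 10·log₁₀(4707000000) = 96.7 dB SPL.

96.7 dB SPL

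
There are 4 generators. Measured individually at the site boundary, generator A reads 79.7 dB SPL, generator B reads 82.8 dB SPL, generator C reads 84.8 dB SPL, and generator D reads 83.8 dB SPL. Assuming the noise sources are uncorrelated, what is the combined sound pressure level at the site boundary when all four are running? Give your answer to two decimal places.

Incoherent sources sum as intensities:
L_total = 10·log₁₀(10^(79.7/10) + 10^(82.8/10) + 10^(84.8/10) + 10^(83.8/10)) = 10·log₁₀(825700000) = 89.17 dB SPL.

89.17 dB SPL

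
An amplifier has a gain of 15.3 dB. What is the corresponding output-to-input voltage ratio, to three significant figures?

5.82

Voltage ratio = 10^(dB/20).
10^(15.3/20) = 10^(0.7650) = 5.82.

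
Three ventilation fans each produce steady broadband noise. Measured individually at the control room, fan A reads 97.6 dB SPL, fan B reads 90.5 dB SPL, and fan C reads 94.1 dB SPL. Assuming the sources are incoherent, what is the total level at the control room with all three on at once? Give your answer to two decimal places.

Incoherent sources sum as intensities:
L_total = 10·log₁₀(10^(97.6/10) + 10^(90.5/10) + 10^(94.1/10)) = 10·log₁₀(9447000000) = 99.75 dB SPL.

99.75 dB SPL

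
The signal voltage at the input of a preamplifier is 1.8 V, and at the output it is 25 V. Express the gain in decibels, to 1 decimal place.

22.9 dB

Voltage is an amplitude quantity, so gain = 20·log₁₀(V_out/V_in).
20·log₁₀(25/1.8) = 20·log₁₀(13.89) = 22.9 dB.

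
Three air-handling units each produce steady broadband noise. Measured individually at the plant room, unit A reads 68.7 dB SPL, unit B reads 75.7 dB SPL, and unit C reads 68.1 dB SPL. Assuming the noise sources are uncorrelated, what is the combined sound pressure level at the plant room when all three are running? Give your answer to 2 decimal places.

Uncorrelated sources add in intensity (power), not in dB.
L_total = 10·log₁₀(10^(68.7/10) + 10^(75.7/10) + 10^(68.1/10)) = 10·log₁₀(51020000) = 77.08 dB SPL.

77.08 dB SPL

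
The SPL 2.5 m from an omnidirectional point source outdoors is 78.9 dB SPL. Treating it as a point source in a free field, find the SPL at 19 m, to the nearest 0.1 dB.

61.3 dB SPL

Inverse-square spreading gives ΔL = −20·log₁₀(d₂/d₁).
ΔL = −20·log₁₀(19/2.5) = -17.62 dB, so L₂ = 78.9 + (-17.62) = 61.3 dB SPL.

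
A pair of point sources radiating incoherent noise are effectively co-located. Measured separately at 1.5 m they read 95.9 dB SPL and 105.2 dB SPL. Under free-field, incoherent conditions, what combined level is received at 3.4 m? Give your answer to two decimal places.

Combined at 1.5 m: 10·log₁₀(10^(95.9/10)+10^(105.2/10)) = 105.682 dB SPL.
Then apply −20·log₁₀(3.4/1.5) = -7.108 dB → 98.57 dB SPL.

98.57 dB SPL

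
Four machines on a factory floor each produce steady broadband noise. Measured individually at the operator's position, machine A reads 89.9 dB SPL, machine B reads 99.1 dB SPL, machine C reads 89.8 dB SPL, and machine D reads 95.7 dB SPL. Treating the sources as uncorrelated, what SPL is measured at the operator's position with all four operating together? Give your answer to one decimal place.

Add the sources as powers (linear), then convert back to dB:
L_total = 10·log₁₀(10^(89.9/10) + 10^(99.1/10) + 10^(89.8/10) + 10^(95.7/10)) = 10·log₁₀(13776000000) = 101.4 dB SPL.

101.4 dB SPL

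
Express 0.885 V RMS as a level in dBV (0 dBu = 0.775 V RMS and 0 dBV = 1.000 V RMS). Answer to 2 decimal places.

dBV = 20·log₁₀(V / 1.000 V).
20·log₁₀(0.885/1.000) = -1.06 dBV.

-1.06 dBV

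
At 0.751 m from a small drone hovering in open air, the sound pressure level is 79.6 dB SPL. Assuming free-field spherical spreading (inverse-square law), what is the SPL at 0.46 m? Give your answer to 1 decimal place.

Inverse-square spreading gives ΔL = −20·log₁₀(d₂/d₁).
ΔL = −20·log₁₀(0.46/0.751) = 4.26 dB, so L₂ = 79.6 + (4.26) = 83.9 dB SPL.

83.9 dB SPL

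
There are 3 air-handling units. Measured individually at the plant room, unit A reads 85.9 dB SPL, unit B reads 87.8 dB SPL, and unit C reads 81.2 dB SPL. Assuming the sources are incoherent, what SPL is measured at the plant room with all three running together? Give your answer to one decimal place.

90.5 dB SPL

Incoherent sources sum as intensities:
L_total = 10·log₁₀(10^(85.9/10) + 10^(87.8/10) + 10^(81.2/10)) = 10·log₁₀(1123000000) = 90.5 dB SPL.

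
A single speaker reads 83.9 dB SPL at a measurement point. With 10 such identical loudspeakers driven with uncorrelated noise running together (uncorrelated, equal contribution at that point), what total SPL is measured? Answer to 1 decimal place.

10 equal incoherent sources raise the level by 10·log₁₀(10) = 10.00 dB.
L_total = 83.9 + 10.00 = 93.9 dB SPL.

93.9 dB SPL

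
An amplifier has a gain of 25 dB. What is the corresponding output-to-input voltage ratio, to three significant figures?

17.8

Voltage ratio = 10^(dB/20).
10^(25/20) = 10^(1.250) = 17.8.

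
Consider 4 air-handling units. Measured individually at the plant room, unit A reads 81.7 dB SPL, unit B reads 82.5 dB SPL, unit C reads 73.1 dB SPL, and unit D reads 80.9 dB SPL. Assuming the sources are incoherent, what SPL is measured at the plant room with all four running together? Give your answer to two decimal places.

86.71 dB SPL

Add the sources as powers (linear), then convert back to dB:
L_total = 10·log₁₀(10^(81.7/10) + 10^(82.5/10) + 10^(73.1/10) + 10^(80.9/10)) = 10·log₁₀(469200000) = 86.71 dB SPL.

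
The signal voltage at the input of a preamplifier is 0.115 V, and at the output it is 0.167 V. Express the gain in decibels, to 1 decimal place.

Voltage ratio → dB uses the 20·log₁₀ form:
20·log₁₀(0.167/0.115) = 20·log₁₀(1.452) = 3.2 dB.

3.2 dB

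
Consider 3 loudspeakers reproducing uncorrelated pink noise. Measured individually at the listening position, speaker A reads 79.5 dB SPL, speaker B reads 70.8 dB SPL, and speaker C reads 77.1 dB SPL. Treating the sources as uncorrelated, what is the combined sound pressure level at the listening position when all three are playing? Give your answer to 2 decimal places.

Uncorrelated sources add in intensity (power), not in dB.
L_total = 10·log₁₀(10^(79.5/10) + 10^(70.8/10) + 10^(77.1/10)) = 10·log₁₀(152400000) = 81.83 dB SPL.

81.83 dB SPL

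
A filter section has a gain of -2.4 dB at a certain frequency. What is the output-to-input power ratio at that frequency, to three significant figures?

Power ratio = 10^(dB/10).
10^(-2.4/10) = 10^(-0.2400) = 0.575.

0.575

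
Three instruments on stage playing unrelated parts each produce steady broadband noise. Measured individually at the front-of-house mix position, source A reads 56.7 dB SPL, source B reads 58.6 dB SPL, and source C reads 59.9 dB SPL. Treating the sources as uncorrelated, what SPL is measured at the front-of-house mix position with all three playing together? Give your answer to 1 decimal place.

63.4 dB SPL

Add the sources as powers (linear), then convert back to dB:
L_total = 10·log₁₀(10^(56.7/10) + 10^(58.6/10) + 10^(59.9/10)) = 10·log₁₀(2169000) = 63.4 dB SPL.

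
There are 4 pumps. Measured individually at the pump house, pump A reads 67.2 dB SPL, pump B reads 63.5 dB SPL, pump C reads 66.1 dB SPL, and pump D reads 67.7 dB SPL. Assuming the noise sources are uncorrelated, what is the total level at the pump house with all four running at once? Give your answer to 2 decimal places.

Incoherent sources sum as intensities:
L_total = 10·log₁₀(10^(67.2/10) + 10^(63.5/10) + 10^(66.1/10) + 10^(67.7/10)) = 10·log₁₀(17450000) = 72.42 dB SPL.

72.42 dB SPL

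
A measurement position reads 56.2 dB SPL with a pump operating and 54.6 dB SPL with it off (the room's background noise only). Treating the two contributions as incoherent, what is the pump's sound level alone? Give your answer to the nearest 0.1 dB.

51.1 dB SPL

Subtract intensities: L_src = 10·log₁₀(10^(L_total/10) − 10^(L_bg/10)).
L_src = 10·log₁₀(10^(56.2/10) − 10^(54.6/10)) = 10·log₁₀(128500) = 51.1 dB SPL.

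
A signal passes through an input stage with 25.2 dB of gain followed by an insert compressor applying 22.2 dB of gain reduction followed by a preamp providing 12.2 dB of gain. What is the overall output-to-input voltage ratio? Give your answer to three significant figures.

5.75

Net gain = 25.2 + (−22.2) + 12.2 = 15.2 dB.
Voltage ratio = 10^(15.2/20) = 5.75.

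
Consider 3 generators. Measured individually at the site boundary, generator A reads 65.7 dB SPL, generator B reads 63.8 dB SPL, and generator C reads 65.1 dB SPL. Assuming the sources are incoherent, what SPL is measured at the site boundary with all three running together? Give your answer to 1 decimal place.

Add the sources as powers (linear), then convert back to dB:
L_total = 10·log₁₀(10^(65.7/10) + 10^(63.8/10) + 10^(65.1/10)) = 10·log₁₀(9350000) = 69.7 dB SPL.

69.7 dB SPL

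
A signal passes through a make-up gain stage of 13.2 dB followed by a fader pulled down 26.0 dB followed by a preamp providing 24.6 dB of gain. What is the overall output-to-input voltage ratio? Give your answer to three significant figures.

Net gain = 13.2 + (−26.0) + 24.6 = 11.8 dB.
Voltage ratio = 10^(11.8/20) = 3.89.

3.89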